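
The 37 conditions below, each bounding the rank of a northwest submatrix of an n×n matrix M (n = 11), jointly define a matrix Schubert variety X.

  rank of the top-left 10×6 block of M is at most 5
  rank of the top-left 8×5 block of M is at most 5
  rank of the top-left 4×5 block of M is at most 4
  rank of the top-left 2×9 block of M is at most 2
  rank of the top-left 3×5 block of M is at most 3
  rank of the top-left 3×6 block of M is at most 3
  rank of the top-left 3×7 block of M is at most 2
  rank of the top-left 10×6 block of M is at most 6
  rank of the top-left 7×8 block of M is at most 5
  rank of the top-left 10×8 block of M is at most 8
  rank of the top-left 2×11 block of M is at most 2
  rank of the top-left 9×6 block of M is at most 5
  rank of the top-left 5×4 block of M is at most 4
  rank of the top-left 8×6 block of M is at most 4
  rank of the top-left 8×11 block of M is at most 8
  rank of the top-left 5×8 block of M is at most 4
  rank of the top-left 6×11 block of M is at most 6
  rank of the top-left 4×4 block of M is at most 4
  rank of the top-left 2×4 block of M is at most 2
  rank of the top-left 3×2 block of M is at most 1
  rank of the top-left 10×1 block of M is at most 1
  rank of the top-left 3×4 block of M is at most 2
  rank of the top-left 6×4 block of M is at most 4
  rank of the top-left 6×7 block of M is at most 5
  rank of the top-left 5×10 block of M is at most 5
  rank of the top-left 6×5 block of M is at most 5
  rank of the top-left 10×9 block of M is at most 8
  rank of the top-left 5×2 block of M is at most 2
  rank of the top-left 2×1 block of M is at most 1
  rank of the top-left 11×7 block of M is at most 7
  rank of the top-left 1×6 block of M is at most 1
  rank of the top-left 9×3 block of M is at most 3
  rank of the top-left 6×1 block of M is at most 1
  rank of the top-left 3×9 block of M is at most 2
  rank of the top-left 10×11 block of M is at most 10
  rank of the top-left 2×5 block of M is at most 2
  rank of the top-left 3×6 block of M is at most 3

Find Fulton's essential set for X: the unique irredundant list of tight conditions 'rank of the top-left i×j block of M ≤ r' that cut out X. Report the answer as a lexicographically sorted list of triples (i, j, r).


Rank table r_w(11×11) implied by the 37 constraints:

  row 1: 1, 1, 1, 1, 1, 1, 1, 1, 1, 1, 1
  row 2: 1, 1, 2, 2, 2, 2, 2, 2, 2, 2, 2
  row 3: 1, 1, 2, 2, 2, 2, 2, 2, 2, 3, 3
  row 4: 1, 2, 3, 3, 3, 3, 3, 3, 3, 4, 4
  row 5: 1, 2, 3, 4, 4, 4, 4, 4, 4, 5, 5
  row 6: 1, 2, 3, 4, 4, 4, 5, 5, 5, 6, 6
  row 7: 1, 2, 3, 4, 4, 4, 5, 5, 6, 7, 7
  row 8: 1, 2, 3, 4, 4, 4, 5, 6, 7, 8, 8
  row 9: 1, 2, 3, 4, 5, 5, 6, 7, 8, 9, 9
  row 10: 1, 2, 3, 4, 5, 5, 6, 7, 8, 9, 10
  row 11: 1, 2, 3, 4, 5, 6, 7, 8, 9, 10, 11

reading off 1-entries of Δ²R: w = (1, 3, 10, 2, 4, 7, 9, 8, 5, 11, 6).

Fulton essential set (5 of the 16 Rothe cells):

[(3, 2, 1), (3, 9, 2), (7, 8, 5), (8, 6, 4), (10, 6, 5)]


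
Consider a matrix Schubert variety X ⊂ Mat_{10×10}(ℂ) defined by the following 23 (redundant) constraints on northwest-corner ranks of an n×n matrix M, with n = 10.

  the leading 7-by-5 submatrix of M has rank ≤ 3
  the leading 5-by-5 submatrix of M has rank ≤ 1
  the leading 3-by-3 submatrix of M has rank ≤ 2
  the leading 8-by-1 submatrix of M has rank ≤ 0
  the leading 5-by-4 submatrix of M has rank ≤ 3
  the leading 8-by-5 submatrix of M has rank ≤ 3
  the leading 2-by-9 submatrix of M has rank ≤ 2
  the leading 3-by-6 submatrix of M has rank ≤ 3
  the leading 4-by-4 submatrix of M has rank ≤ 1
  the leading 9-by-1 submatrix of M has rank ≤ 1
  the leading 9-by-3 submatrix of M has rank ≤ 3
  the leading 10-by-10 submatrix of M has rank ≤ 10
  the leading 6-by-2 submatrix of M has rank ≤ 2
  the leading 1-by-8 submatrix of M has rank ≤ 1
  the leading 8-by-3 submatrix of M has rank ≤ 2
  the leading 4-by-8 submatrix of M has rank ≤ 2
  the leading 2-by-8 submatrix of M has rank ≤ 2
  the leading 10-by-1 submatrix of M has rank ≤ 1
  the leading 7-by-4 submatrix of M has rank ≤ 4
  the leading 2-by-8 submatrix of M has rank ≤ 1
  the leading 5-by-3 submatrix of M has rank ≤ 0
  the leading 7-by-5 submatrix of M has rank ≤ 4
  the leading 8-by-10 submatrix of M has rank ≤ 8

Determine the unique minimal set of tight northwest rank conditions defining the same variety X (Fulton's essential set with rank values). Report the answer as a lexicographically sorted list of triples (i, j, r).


Propagating the 23 rank bounds to every northwest block:

  row 1: 0 0 0 1 1 1 1 1 1 1
  row 2: 0 0 0 1 1 1 1 1 2 2
  row 3: 0 0 0 1 1 2 2 2 3 3
  row 4: 0 0 0 1 1 2 2 2 3 4
  row 5: 0 0 0 1 1 2 3 3 4 5
  row 6: 0 1 1 2 2 3 4 4 5 6
  row 7: 0 1 2 3 3 4 5 5 6 7
  row 8: 0 1 2 3 3 4 5 6 7 8
  row 9: 1 2 3 4 4 5 6 7 8 9
  row 10: 1 2 3 4 5 6 7 8 9 10

hence w(1..10) = (4, 9, 6, 10, 7, 2, 3, 8, 1, 5).

|D(w)|=28, |Ess(w)|=6:

[(2, 8, 1), (4, 8, 2), (5, 3, 0), (5, 5, 1), (8, 1, 0), (8, 5, 3)]


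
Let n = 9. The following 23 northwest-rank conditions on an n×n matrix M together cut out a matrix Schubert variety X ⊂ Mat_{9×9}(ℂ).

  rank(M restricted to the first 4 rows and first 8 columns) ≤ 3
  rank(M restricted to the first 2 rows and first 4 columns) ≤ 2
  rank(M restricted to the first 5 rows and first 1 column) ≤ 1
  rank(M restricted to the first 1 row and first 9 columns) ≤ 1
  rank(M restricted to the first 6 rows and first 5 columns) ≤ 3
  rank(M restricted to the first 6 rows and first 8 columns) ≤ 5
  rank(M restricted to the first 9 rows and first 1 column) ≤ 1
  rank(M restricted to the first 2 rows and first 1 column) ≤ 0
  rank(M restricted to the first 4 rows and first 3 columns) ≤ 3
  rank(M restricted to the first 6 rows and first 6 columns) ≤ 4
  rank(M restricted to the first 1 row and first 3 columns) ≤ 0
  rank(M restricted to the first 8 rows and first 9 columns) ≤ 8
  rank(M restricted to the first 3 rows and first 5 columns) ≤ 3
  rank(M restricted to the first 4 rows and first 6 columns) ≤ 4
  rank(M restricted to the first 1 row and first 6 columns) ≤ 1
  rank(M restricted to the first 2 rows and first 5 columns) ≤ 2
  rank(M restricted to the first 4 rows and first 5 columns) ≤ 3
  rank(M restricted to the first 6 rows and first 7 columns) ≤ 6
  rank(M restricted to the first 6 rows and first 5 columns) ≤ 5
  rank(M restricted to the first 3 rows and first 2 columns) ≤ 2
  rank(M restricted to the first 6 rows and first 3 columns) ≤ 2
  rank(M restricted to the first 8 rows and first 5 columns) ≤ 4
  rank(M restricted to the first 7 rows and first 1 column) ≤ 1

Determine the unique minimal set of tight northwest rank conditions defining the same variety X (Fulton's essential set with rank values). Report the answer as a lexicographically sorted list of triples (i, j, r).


Computing R[i][j] = min implied NW-rank bound (n=9, 23 conditions):

  R[1]: 0 | 0 | 0 | 1 | 1 | 1 | 1 | 1 | 1
  R[2]: 0 | 1 | 1 | 2 | 2 | 2 | 2 | 2 | 2
  R[3]: 1 | 2 | 2 | 3 | 3 | 3 | 3 | 3 | 3
  R[4]: 1 | 2 | 2 | 3 | 3 | 3 | 3 | 3 | 4
  R[5]: 1 | 2 | 2 | 3 | 3 | 4 | 4 | 4 | 5
  R[6]: 1 | 2 | 2 | 3 | 3 | 4 | 5 | 5 | 6
  R[7]: 1 | 2 | 3 | 4 | 4 | 5 | 6 | 6 | 7
  R[8]: 1 | 2 | 3 | 4 | 4 | 5 | 6 | 7 | 8
  R[9]: 1 | 2 | 3 | 4 | 5 | 6 | 7 | 8 | 9

hence w(1..9) = (4, 2, 1, 9, 6, 7, 3, 8, 5).

|D(w)|=14, |Ess(w)|=6:

[(1, 3, 0), (2, 1, 0), (4, 8, 3), (6, 3, 2), (6, 5, 3), (8, 5, 4)]


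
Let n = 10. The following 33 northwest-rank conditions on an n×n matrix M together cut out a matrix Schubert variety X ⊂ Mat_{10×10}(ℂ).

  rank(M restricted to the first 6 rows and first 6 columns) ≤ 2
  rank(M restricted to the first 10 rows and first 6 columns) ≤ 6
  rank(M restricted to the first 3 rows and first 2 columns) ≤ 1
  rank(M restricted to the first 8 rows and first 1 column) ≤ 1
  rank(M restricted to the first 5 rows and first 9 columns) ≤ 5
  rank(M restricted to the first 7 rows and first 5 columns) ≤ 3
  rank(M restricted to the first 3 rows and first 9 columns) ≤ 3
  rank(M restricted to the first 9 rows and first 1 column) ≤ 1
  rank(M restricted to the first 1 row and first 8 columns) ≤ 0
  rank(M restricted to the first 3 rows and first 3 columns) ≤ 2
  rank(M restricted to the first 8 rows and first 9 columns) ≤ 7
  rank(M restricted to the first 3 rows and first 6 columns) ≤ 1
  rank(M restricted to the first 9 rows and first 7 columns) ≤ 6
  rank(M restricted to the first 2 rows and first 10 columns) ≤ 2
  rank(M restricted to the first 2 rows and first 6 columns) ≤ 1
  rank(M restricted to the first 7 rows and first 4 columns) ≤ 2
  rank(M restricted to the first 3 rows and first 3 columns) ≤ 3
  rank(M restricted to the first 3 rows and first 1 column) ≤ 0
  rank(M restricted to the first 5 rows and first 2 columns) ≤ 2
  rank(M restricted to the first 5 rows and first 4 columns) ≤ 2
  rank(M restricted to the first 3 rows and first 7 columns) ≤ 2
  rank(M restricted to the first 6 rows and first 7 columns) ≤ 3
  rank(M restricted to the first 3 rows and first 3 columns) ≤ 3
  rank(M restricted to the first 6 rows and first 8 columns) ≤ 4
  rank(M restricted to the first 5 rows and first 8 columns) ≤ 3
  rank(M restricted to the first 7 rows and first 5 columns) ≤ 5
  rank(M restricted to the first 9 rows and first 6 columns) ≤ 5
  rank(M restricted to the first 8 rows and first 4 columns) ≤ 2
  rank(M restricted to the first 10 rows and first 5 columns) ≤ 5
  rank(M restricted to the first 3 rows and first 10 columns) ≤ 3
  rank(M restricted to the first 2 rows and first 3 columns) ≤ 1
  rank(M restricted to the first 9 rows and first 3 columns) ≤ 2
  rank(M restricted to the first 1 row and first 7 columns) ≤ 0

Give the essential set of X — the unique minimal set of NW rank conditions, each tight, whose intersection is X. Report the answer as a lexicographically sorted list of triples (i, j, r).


Rank table r_w(10×10) implied by the 33 constraints:

  0  0  0  0  0  0  0  0  1  1
  0  1  1  1  1  1  1  1  2  2
  0  1  1  1  1  1  2  2  3  3
  1  2  2  2  2  2  3  3  4  4
  1  2  2  2  2  2  3  3  4  5
  1  2  2  2  2  2  3  4  5  6
  1  2  2  2  3  3  4  5  6  7
  1  2  2  2  3  4  5  6  7  8
  1  2  2  3  4  5  6  7  8  9
  1  2  3  4  5  6  7  8  9  10

second differences of R give the permutation w = (9, 2, 7, 1, 10, 8, 5, 6, 4, 3).

|D(w)|=28, |Ess(w)|=7:

[(1, 8, 0), (3, 1, 0), (3, 6, 1), (5, 8, 3), (6, 6, 2), (8, 4, 2), (9, 3, 2)]


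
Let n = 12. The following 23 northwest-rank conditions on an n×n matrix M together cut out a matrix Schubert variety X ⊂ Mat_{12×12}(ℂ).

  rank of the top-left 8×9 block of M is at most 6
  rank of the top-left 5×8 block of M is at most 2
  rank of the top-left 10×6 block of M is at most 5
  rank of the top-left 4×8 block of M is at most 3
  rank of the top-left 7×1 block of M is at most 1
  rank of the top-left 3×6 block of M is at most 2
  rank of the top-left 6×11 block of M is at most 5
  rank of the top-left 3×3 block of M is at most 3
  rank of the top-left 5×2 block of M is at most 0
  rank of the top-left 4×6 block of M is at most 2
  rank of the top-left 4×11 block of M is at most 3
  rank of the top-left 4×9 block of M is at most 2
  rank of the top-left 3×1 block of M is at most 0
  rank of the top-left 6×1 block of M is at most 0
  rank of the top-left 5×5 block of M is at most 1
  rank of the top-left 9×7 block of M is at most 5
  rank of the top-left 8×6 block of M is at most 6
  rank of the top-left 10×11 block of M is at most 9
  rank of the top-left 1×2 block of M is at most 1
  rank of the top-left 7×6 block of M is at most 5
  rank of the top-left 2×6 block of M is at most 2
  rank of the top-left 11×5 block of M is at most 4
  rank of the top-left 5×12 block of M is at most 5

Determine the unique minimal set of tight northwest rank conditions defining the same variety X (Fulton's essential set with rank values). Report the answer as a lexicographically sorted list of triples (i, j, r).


Rank table r_w(12×12) implied by the 23 constraints:

  i=1: 0, 0, 1, 1, 1, 1, 1, 1, 1, 1, 1, 1
  i=2: 0, 0, 1, 1, 1, 2, 2, 2, 2, 2, 2, 2
  i=3: 0, 0, 1, 1, 1, 2, 2, 2, 2, 3, 3, 3
  i=4: 0, 0, 1, 1, 1, 2, 2, 2, 2, 3, 3, 4
  i=5: 0, 0, 1, 1, 1, 2, 2, 2, 3, 4, 4, 5
  i=6: 0, 1, 2, 2, 2, 3, 3, 3, 4, 5, 5, 6
  i=7: 1, 2, 3, 3, 3, 4, 4, 4, 5, 6, 6, 7
  i=8: 1, 2, 3, 4, 4, 5, 5, 5, 6, 7, 7, 8
  i=9: 1, 2, 3, 4, 4, 5, 5, 6, 7, 8, 8, 9
  i=10: 1, 2, 3, 4, 4, 5, 6, 7, 8, 9, 9, 10
  i=11: 1, 2, 3, 4, 4, 5, 6, 7, 8, 9, 10, 11
  i=12: 1, 2, 3, 4, 5, 6, 7, 8, 9, 10, 11, 12

reading off 1-entries of Δ²R: w = (3, 6, 10, 12, 9, 2, 1, 4, 8, 7, 11, 5).

8 SE-corners of the 32-cell Rothe diagram give Ess(w):

[(4, 9, 2), (4, 11, 3), (5, 2, 0), (5, 5, 1), (5, 8, 2), (6, 1, 0), (9, 7, 5), (11, 5, 4)]


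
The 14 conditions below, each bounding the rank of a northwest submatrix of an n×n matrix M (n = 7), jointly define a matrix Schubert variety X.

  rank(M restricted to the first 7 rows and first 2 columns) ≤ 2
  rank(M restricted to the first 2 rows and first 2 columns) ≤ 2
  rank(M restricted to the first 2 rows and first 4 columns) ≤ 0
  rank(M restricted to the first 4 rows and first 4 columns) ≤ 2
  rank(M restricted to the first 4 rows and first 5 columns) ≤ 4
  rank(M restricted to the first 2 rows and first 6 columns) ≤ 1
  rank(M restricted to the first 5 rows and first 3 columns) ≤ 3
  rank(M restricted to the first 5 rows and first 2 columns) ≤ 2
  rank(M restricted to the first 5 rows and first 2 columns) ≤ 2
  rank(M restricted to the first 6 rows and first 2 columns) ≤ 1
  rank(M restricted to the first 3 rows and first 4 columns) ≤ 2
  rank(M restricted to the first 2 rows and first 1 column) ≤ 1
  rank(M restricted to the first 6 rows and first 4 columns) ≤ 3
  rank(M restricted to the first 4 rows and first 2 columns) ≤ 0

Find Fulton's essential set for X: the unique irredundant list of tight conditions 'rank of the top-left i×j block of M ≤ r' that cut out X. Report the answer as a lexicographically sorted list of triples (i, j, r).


Computing R[i][j] = min implied NW-rank bound (n=7, 14 conditions):

  0 | 0 | 0 | 0 | 1 | 1 | 1
  0 | 0 | 0 | 0 | 1 | 1 | 2
  0 | 0 | 1 | 1 | 2 | 2 | 3
  0 | 0 | 1 | 2 | 3 | 3 | 4
  1 | 1 | 2 | 3 | 4 | 4 | 5
  1 | 1 | 2 | 3 | 4 | 5 | 6
  1 | 2 | 3 | 4 | 5 | 6 | 7

giving w = (5, 7, 3, 4, 1, 6, 2) via Δ²R.

Fulton essential set (4 of the 14 Rothe cells):

[(2, 4, 0), (2, 6, 1), (4, 2, 0), (6, 2, 1)]


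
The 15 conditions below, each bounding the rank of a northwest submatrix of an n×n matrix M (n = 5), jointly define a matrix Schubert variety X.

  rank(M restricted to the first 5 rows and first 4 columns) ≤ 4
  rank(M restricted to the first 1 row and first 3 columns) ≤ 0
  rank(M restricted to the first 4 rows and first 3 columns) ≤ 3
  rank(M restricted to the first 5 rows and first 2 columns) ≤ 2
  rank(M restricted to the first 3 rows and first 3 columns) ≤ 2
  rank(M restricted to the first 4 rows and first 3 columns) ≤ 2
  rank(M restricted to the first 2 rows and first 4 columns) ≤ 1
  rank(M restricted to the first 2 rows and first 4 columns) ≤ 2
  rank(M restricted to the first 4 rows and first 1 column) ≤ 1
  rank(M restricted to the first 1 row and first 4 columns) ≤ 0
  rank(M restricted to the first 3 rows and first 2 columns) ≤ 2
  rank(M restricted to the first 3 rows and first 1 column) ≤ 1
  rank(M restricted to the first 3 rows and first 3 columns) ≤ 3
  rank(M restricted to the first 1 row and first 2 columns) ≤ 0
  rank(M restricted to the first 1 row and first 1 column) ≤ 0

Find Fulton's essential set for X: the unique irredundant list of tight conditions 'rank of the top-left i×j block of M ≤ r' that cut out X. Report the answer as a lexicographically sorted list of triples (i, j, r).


Propagating the 15 rank bounds to every northwest block:

  R[1]: 0  0  0  0  1
  R[2]: 1  1  1  1  2
  R[3]: 1  2  2  2  3
  R[4]: 1  2  2  3  4
  R[5]: 1  2  3  4  5

giving w = (5, 1, 2, 4, 3) via Δ²R.

ℓ(w)=5; the 2 essential cells (i,j,r):

[(1, 4, 0), (4, 3, 2)]


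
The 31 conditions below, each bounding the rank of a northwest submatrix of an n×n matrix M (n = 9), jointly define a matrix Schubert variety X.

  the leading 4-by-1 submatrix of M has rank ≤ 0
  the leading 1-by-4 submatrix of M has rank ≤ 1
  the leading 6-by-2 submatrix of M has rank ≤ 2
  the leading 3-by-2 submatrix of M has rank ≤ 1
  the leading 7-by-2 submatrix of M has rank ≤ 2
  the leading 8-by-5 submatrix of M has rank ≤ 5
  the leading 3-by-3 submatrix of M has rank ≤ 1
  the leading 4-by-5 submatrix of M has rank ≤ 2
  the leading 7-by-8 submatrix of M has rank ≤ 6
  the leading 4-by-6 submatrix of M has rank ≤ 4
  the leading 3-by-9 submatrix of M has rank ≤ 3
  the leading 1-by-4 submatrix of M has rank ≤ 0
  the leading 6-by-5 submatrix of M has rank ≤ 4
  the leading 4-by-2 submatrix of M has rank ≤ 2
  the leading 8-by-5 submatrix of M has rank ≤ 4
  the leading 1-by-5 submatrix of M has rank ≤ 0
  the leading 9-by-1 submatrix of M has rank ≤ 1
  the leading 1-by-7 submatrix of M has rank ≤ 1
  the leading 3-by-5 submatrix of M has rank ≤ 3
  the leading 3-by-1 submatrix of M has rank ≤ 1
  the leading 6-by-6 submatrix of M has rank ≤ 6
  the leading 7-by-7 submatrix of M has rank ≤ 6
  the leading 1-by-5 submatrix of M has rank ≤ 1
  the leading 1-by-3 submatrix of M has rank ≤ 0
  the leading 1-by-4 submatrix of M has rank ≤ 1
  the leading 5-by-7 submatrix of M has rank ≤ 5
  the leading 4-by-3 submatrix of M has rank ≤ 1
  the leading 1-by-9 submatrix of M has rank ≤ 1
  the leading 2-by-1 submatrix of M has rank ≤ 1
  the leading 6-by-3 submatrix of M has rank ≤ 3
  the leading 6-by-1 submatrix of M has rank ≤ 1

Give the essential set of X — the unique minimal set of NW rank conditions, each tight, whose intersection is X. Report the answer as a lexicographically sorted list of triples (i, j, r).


Rank table r_w(9×9) implied by the 31 constraints:

  0, 0, 0, 0, 0, 1, 1, 1, 1
  0, 1, 1, 1, 1, 2, 2, 2, 2
  0, 1, 1, 2, 2, 3, 3, 3, 3
  0, 1, 1, 2, 2, 3, 4, 4, 4
  1, 2, 2, 3, 3, 4, 5, 5, 5
  1, 2, 3, 4, 4, 5, 6, 6, 6
  1, 2, 3, 4, 4, 5, 6, 6, 7
  1, 2, 3, 4, 4, 5, 6, 7, 8
  1, 2, 3, 4, 5, 6, 7, 8, 9

second differences of R give the permutation w = (6, 2, 4, 7, 1, 3, 9, 8, 5).

ℓ(w)=14; the 6 essential cells (i,j,r):

[(1, 5, 0), (4, 1, 0), (4, 3, 1), (4, 5, 2), (7, 8, 6), (8, 5, 4)]


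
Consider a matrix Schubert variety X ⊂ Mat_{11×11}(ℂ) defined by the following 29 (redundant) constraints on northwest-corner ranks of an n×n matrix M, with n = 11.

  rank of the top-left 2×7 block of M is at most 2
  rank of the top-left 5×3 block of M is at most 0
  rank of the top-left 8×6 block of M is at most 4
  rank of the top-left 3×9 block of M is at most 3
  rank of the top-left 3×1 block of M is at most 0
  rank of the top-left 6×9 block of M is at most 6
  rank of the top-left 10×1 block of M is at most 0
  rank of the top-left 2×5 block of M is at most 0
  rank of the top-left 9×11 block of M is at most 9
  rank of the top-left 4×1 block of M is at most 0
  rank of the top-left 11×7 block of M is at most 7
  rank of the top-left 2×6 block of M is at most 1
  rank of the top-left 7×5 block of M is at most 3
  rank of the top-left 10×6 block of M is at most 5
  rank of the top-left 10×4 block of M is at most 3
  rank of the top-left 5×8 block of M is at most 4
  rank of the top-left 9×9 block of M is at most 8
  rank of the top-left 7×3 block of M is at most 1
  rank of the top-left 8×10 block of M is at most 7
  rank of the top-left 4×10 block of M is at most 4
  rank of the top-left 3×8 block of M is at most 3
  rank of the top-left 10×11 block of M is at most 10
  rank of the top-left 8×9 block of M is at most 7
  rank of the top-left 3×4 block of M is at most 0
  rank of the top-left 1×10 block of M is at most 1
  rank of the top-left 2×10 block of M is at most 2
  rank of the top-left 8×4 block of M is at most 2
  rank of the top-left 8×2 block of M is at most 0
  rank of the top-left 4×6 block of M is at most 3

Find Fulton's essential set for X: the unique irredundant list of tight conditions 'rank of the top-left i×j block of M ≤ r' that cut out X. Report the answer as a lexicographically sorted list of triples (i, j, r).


Propagating the 29 rank bounds to every northwest block:

  R[1]: 0 0 0 0 0 1 1 1 1 1 1
  R[2]: 0 0 0 0 0 1 2 2 2 2 2
  R[3]: 0 0 0 0 1 2 3 3 3 3 3
  R[4]: 0 0 0 1 2 3 4 4 4 4 4
  R[5]: 0 0 0 1 2 3 4 4 5 5 5
  R[6]: 0 0 1 2 3 4 5 5 6 6 6
  R[7]: 0 0 1 2 3 4 5 6 7 7 7
  R[8]: 0 0 1 2 3 4 5 6 7 7 8
  R[9]: 0 1 2 3 4 5 6 7 8 8 9
  R[10]: 0 1 2 3 4 5 6 7 8 9 10
  R[11]: 1 2 3 4 5 6 7 8 9 10 11

hence w(1..11) = (6, 7, 5, 4, 9, 3, 8, 11, 2, 10, 1).

D(w) has 30 cells with 7 SE-corners; essential set:

[(2, 5, 0), (3, 4, 0), (5, 3, 0), (5, 8, 4), (8, 2, 0), (8, 10, 7), (10, 1, 0)]


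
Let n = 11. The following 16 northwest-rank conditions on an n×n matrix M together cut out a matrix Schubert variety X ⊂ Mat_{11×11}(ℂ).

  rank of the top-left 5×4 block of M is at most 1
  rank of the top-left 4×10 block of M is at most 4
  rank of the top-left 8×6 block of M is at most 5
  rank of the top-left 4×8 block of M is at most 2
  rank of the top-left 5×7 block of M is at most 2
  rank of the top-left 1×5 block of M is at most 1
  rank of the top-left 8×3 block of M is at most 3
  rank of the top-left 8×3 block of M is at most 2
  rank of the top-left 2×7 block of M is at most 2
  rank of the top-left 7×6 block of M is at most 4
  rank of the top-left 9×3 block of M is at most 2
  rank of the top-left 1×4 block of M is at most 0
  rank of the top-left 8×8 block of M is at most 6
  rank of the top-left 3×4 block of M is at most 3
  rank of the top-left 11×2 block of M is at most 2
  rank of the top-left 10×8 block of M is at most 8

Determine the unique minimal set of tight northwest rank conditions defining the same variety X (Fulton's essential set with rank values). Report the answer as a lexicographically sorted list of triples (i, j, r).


Recovering R(i,j) via the rank-extension bound from the 16 conditions:

  i=1: 0 0 0 0 1 1 1 1 1 1 1
  i=2: 1 1 1 1 2 2 2 2 2 2 2
  i=3: 1 1 1 1 2 2 2 2 3 3 3
  i=4: 1 1 1 1 2 2 2 2 3 4 4
  i=5: 1 1 1 1 2 2 2 3 4 5 5
  i=6: 1 2 2 2 3 3 3 4 5 6 6
  i=7: 1 2 2 3 4 4 4 5 6 7 7
  i=8: 1 2 2 3 4 5 5 6 7 8 8
  i=9: 1 2 2 3 4 5 6 7 8 9 9
  i=10: 1 2 3 4 5 6 7 8 9 10 10
  i=11: 1 2 3 4 5 6 7 8 9 10 11

hence w(1..11) = (5, 1, 9, 10, 8, 2, 4, 6, 7, 3, 11).

|D(w)|=24, |Ess(w)|=5:

[(1, 4, 0), (4, 8, 2), (5, 4, 1), (5, 7, 2), (9, 3, 2)]


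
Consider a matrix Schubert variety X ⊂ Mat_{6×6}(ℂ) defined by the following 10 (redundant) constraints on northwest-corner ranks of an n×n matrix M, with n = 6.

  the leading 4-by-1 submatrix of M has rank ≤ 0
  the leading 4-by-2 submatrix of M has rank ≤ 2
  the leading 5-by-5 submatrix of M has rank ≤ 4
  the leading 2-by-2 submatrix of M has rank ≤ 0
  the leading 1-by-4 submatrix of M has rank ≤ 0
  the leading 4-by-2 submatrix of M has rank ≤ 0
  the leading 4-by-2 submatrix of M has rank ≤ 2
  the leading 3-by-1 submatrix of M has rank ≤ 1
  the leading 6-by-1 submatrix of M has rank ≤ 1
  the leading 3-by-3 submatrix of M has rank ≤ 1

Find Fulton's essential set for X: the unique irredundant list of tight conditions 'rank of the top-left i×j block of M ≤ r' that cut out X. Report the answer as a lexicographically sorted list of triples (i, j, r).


Reconstructing r_w from the 10 given conditions:

  R[1]: 0 0 0 0 1 1
  R[2]: 0 0 1 1 2 2
  R[3]: 0 0 1 2 3 3
  R[4]: 0 0 1 2 3 4
  R[5]: 1 1 2 3 4 5
  R[6]: 1 2 3 4 5 6

so w = (5, 3, 4, 6, 1, 2).

|D(w)|=10, |Ess(w)|=2:

[(1, 4, 0), (4, 2, 0)]


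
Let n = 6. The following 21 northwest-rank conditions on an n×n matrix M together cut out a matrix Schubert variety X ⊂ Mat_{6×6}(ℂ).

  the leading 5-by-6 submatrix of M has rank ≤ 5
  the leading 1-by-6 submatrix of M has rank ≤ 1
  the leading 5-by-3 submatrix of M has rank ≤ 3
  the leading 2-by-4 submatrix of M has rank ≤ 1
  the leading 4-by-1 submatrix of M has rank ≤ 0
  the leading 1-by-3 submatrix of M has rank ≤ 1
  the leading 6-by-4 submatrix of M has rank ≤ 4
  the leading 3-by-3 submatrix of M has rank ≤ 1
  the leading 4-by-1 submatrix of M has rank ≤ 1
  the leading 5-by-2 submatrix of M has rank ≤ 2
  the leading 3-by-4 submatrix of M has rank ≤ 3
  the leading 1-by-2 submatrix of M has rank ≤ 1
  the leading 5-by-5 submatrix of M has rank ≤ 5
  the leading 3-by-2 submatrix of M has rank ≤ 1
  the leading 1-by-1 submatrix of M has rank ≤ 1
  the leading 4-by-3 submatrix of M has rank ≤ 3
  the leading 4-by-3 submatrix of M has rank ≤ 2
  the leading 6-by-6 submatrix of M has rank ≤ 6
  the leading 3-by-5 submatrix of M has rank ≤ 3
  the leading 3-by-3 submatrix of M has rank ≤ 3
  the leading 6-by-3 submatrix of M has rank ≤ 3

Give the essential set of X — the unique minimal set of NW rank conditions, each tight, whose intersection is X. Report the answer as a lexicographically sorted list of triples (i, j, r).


Reconstructing r_w from the 21 given conditions:

  i=1: 0  1  1  1  1  1
  i=2: 0  1  1  1  2  2
  i=3: 0  1  1  2  3  3
  i=4: 0  1  2  3  4  4
  i=5: 1  2  3  4  5  5
  i=6: 1  2  3  4  5  6

hence w(1..6) = (2, 5, 4, 3, 1, 6).

ℓ(w)=7; the 3 essential cells (i,j,r):

[(2, 4, 1), (3, 3, 1), (4, 1, 0)]


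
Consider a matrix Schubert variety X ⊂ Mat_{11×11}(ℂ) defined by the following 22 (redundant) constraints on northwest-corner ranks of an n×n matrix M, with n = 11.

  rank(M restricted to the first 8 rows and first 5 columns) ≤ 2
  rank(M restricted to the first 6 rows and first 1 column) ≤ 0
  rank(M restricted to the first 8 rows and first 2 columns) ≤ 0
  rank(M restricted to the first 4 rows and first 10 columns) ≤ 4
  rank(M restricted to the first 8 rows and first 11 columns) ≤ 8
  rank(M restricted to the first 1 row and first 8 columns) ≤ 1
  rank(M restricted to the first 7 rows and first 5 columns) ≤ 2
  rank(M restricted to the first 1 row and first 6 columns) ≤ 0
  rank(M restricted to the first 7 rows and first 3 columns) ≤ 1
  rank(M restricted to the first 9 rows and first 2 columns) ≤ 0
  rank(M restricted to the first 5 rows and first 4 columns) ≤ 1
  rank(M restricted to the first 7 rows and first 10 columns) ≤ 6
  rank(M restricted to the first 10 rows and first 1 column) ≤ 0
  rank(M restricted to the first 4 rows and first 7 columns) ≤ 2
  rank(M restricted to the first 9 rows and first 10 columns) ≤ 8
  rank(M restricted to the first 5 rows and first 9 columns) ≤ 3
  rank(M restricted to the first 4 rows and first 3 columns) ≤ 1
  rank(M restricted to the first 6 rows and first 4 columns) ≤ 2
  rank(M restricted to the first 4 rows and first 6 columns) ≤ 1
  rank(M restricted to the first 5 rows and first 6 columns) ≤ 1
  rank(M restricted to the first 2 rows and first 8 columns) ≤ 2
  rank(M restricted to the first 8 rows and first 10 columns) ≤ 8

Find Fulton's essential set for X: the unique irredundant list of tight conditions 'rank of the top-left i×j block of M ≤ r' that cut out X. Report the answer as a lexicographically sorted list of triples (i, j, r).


Recovering R(i,j) via the rank-extension bound from the 22 conditions:

  0 0 0 0 0 0 1 1 1 1 1
  0 0 1 1 1 1 2 2 2 2 2
  0 0 1 1 1 1 2 3 3 3 3
  0 0 1 1 1 1 2 3 3 4 4
  0 0 1 1 1 1 2 3 3 4 5
  0 0 1 2 2 2 3 4 4 5 6
  0 0 1 2 2 3 4 5 5 6 7
  0 0 1 2 2 3 4 5 6 7 8
  0 0 1 2 3 4 5 6 7 8 9
  0 1 2 3 4 5 6 7 8 9 10
  1 2 3 4 5 6 7 8 9 10 11

so w = (7, 3, 8, 10, 11, 4, 6, 9, 5, 2, 1).

6 SE-corners of the 36-cell Rothe diagram give Ess(w):

[(1, 6, 0), (5, 6, 1), (5, 9, 3), (8, 5, 2), (9, 2, 0), (10, 1, 0)]


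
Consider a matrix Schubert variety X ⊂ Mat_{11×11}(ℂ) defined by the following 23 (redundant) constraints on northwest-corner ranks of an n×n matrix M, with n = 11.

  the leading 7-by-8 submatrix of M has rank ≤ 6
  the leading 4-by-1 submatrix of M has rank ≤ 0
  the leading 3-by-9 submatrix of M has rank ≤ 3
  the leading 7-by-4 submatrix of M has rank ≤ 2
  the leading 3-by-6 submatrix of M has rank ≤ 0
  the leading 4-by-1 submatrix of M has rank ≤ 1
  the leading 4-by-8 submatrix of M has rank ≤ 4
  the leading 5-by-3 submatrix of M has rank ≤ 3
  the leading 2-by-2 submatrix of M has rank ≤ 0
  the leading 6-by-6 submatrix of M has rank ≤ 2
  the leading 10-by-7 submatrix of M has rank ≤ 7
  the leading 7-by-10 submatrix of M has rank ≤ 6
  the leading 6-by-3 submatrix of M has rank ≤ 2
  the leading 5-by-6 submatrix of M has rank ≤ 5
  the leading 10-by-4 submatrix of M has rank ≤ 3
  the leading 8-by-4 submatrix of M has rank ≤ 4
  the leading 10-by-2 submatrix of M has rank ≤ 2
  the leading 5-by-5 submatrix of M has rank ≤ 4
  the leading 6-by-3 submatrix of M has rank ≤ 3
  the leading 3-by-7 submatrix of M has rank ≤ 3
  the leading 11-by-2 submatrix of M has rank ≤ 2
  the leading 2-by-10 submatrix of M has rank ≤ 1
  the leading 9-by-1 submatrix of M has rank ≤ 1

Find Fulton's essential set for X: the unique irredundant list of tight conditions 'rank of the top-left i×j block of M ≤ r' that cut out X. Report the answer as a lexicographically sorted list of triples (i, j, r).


Propagating the 23 rank bounds to every northwest block:

  R[1]: 0 | 0 | 0 | 0 | 0 | 0 | 1 | 1 | 1 | 1 | 1
  R[2]: 0 | 0 | 0 | 0 | 0 | 0 | 1 | 1 | 1 | 1 | 2
  R[3]: 0 | 0 | 0 | 0 | 0 | 0 | 1 | 2 | 2 | 2 | 3
  R[4]: 0 | 1 | 1 | 1 | 1 | 1 | 2 | 3 | 3 | 3 | 4
  R[5]: 1 | 2 | 2 | 2 | 2 | 2 | 3 | 4 | 4 | 4 | 5
  R[6]: 1 | 2 | 2 | 2 | 2 | 2 | 3 | 4 | 5 | 5 | 6
  R[7]: 1 | 2 | 2 | 2 | 3 | 3 | 4 | 5 | 6 | 6 | 7
  R[8]: 1 | 2 | 3 | 3 | 4 | 4 | 5 | 6 | 7 | 7 | 8
  R[9]: 1 | 2 | 3 | 3 | 4 | 5 | 6 | 7 | 8 | 8 | 9
  R[10]: 1 | 2 | 3 | 3 | 4 | 5 | 6 | 7 | 8 | 9 | 10
  R[11]: 1 | 2 | 3 | 4 | 5 | 6 | 7 | 8 | 9 | 10 | 11

second differences of R give the permutation w = (7, 11, 8, 2, 1, 9, 5, 3, 6, 10, 4).

D(w) has 30 cells with 6 SE-corners; essential set:

[(2, 10, 1), (3, 6, 0), (4, 1, 0), (6, 6, 2), (7, 4, 2), (10, 4, 3)]


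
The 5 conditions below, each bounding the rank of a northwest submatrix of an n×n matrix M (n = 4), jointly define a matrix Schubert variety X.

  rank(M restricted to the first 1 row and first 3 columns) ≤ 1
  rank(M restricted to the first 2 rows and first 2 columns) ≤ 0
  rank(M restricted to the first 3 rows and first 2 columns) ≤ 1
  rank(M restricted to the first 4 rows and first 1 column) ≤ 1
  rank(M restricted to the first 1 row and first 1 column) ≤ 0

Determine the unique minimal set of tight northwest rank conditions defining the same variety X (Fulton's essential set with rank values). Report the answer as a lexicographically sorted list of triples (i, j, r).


Computing R[i][j] = min implied NW-rank bound (n=4, 5 conditions):

  R[1]: 0  0  1  1
  R[2]: 0  0  1  2
  R[3]: 1  1  2  3
  R[4]: 1  2  3  4

second differences of R give the permutation w = (3, 4, 1, 2).

Fulton essential set (1 of the 4 Rothe cells):

[(2, 2, 0)]


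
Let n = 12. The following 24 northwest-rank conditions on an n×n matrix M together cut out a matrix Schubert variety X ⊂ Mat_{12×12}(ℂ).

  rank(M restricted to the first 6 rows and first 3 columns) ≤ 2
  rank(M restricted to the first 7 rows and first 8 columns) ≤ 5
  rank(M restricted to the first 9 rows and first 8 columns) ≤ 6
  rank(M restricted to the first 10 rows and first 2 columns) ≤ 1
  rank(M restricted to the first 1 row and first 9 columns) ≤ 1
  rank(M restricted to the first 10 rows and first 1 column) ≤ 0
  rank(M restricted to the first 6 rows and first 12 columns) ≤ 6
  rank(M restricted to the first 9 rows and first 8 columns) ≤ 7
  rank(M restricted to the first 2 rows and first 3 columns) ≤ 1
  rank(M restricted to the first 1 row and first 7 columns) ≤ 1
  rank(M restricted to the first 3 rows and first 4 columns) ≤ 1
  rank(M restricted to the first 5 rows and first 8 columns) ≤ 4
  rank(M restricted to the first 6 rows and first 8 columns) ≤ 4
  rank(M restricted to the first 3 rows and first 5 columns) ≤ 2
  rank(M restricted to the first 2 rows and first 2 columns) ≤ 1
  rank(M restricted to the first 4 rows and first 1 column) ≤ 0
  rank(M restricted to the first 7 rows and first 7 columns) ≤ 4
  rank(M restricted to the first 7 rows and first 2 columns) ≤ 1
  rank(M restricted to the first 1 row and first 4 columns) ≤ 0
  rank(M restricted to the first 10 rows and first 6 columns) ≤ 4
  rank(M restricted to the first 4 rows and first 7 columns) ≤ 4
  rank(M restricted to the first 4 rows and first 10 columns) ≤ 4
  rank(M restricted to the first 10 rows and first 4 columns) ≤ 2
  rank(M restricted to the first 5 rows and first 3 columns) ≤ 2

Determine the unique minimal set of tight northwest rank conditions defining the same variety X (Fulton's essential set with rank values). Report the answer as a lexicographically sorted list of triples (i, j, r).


Recovering R(i,j) via the rank-extension bound from the 24 conditions:

  row 1: 0 | 0 | 0 | 0 | 1 | 1 | 1 | 1 | 1 | 1 | 1 | 1
  row 2: 0 | 1 | 1 | 1 | 2 | 2 | 2 | 2 | 2 | 2 | 2 | 2
  row 3: 0 | 1 | 1 | 1 | 2 | 3 | 3 | 3 | 3 | 3 | 3 | 3
  row 4: 0 | 1 | 2 | 2 | 3 | 4 | 4 | 4 | 4 | 4 | 4 | 4
  row 5: 0 | 1 | 2 | 2 | 3 | 4 | 4 | 4 | 5 | 5 | 5 | 5
  row 6: 0 | 1 | 2 | 2 | 3 | 4 | 4 | 4 | 5 | 6 | 6 | 6
  row 7: 0 | 1 | 2 | 2 | 3 | 4 | 4 | 5 | 6 | 7 | 7 | 7
  row 8: 0 | 1 | 2 | 2 | 3 | 4 | 5 | 6 | 7 | 8 | 8 | 8
  row 9: 0 | 1 | 2 | 2 | 3 | 4 | 5 | 6 | 7 | 8 | 9 | 9
  row 10: 0 | 1 | 2 | 2 | 3 | 4 | 5 | 6 | 7 | 8 | 9 | 10
  row 11: 1 | 2 | 3 | 3 | 4 | 5 | 6 | 7 | 8 | 9 | 10 | 11
  row 12: 1 | 2 | 3 | 4 | 5 | 6 | 7 | 8 | 9 | 10 | 11 | 12

reading off 1-entries of Δ²R: w = (5, 2, 6, 3, 9, 10, 8, 7, 11, 12, 1, 4).

ℓ(w)=26; the 6 essential cells (i,j,r):

[(1, 4, 0), (3, 4, 1), (6, 8, 4), (7, 7, 4), (10, 1, 0), (10, 4, 2)]


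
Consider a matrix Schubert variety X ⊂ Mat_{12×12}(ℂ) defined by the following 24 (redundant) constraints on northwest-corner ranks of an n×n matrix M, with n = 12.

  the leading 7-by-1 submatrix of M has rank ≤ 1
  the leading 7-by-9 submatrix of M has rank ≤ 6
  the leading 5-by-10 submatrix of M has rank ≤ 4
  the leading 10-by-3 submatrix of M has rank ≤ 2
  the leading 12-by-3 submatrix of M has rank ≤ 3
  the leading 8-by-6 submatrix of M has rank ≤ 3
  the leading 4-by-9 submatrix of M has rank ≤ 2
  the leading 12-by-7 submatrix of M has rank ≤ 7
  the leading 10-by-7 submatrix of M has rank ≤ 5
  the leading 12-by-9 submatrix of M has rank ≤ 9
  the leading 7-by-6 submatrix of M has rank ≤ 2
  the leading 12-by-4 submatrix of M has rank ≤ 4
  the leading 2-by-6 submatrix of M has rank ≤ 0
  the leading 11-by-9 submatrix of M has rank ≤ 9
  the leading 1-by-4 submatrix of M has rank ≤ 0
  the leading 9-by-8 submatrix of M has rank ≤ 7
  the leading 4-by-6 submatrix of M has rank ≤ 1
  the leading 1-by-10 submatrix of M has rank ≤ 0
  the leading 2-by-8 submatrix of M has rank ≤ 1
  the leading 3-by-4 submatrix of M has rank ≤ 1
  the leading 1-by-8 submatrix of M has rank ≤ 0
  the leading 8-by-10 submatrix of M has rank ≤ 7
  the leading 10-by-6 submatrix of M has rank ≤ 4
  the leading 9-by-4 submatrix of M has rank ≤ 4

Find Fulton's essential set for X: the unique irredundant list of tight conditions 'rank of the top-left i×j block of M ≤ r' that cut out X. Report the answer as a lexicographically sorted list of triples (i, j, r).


Recovering R(i,j) via the rank-extension bound from the 24 conditions:

  row 1: 0  0  0  0  0  0  0  0  0  0  1  1
  row 2: 0  0  0  0  0  0  1  1  1  1  2  2
  row 3: 1  1  1  1  1  1  2  2  2  2  3  3
  row 4: 1  1  1  1  1  1  2  2  2  3  4  4
  row 5: 1  2  2  2  2  2  3  3  3  4  5  5
  row 6: 1  2  2  2  2  2  3  4  4  5  6  6
  row 7: 1  2  2  2  2  2  3  4  5  6  7  7
  row 8: 1  2  2  3  3  3  4  5  6  7  8  8
  row 9: 1  2  2  3  4  4  5  6  7  8  9  9
  row 10: 1  2  2  3  4  4  5  6  7  8  9  10
  row 11: 1  2  3  4  5  5  6  7  8  9  10  11
  row 12: 1  2  3  4  5  6  7  8  9  10  11  12

reading off 1-entries of Δ²R: w = (11, 7, 1, 10, 2, 8, 9, 4, 5, 12, 3, 6).

Fulton essential set (7 of the 35 Rothe cells):

[(1, 10, 0), (2, 6, 0), (4, 6, 1), (4, 9, 2), (7, 6, 2), (10, 3, 2), (10, 6, 4)]


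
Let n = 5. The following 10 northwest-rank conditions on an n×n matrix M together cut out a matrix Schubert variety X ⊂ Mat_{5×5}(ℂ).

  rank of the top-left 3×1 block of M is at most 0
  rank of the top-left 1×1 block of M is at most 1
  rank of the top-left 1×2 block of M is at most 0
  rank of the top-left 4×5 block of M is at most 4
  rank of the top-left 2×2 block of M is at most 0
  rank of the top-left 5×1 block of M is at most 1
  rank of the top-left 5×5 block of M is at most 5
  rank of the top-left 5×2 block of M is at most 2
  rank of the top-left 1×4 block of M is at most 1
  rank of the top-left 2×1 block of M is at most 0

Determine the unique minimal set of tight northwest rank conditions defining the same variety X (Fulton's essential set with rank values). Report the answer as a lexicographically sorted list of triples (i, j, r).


Propagating the 10 rank bounds to every northwest block:

  i=1: 0 | 0 | 1 | 1 | 1
  i=2: 0 | 0 | 1 | 2 | 2
  i=3: 0 | 1 | 2 | 3 | 3
  i=4: 1 | 2 | 3 | 4 | 4
  i=5: 1 | 2 | 3 | 4 | 5

the unique w with this rank table is (3, 4, 2, 1, 5).

|D(w)|=5, |Ess(w)|=2:

[(2, 2, 0), (3, 1, 0)]


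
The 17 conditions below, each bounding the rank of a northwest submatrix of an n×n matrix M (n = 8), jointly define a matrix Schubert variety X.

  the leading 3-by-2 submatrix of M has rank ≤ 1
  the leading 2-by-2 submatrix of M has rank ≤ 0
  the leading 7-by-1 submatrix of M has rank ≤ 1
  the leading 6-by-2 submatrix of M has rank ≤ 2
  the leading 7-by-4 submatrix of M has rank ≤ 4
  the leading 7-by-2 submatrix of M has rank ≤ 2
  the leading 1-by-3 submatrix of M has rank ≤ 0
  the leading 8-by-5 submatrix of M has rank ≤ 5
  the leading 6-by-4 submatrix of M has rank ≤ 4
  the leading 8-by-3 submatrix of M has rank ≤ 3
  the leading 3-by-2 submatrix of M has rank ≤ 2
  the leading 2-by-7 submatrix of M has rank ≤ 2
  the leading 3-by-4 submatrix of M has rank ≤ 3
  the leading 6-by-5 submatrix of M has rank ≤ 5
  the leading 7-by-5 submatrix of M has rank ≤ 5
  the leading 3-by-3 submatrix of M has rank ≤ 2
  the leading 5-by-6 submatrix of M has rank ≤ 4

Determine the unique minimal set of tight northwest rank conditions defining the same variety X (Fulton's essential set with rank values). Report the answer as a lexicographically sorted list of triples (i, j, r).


Rank table r_w(8×8) implied by the 17 constraints:

  0  0  0  1  1  1  1  1
  0  0  1  2  2  2  2  2
  1  1  2  3  3  3  3  3
  1  2  3  4  4  4  4  4
  1  2  3  4  4  4  5  5
  1  2  3  4  5  5  6  6
  1  2  3  4  5  6  7  7
  1  2  3  4  5  6  7  8

second differences of R give the permutation w = (4, 3, 1, 2, 7, 5, 6, 8).

|D(w)|=7, |Ess(w)|=3:

[(1, 3, 0), (2, 2, 0), (5, 6, 4)]


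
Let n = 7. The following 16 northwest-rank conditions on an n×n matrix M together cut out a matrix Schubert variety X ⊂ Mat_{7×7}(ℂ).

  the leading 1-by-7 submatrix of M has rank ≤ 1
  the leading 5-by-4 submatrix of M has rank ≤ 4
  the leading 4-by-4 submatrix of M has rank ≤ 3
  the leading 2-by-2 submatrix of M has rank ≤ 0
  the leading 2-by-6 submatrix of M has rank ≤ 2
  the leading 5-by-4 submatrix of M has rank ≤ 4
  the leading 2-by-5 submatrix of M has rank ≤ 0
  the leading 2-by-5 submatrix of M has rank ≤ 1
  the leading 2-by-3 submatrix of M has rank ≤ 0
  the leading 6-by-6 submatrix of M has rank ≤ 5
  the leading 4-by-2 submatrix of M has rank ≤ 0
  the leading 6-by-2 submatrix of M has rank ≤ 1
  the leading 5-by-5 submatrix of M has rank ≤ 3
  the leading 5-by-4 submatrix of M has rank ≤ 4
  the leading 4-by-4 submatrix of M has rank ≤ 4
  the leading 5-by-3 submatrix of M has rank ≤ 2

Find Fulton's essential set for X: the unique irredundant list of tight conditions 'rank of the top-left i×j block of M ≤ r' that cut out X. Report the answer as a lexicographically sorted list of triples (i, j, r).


Recovering R(i,j) via the rank-extension bound from the 16 conditions:

  R[1]: 0 | 0 | 0 | 0 | 0 | 1 | 1
  R[2]: 0 | 0 | 0 | 0 | 0 | 1 | 2
  R[3]: 0 | 0 | 1 | 1 | 1 | 2 | 3
  R[4]: 0 | 0 | 1 | 2 | 2 | 3 | 4
  R[5]: 1 | 1 | 2 | 3 | 3 | 4 | 5
  R[6]: 1 | 1 | 2 | 3 | 4 | 5 | 6
  R[7]: 1 | 2 | 3 | 4 | 5 | 6 | 7

reading off 1-entries of Δ²R: w = (6, 7, 3, 4, 1, 5, 2).

3 SE-corners of the 15-cell Rothe diagram give Ess(w):

[(2, 5, 0), (4, 2, 0), (6, 2, 1)]
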